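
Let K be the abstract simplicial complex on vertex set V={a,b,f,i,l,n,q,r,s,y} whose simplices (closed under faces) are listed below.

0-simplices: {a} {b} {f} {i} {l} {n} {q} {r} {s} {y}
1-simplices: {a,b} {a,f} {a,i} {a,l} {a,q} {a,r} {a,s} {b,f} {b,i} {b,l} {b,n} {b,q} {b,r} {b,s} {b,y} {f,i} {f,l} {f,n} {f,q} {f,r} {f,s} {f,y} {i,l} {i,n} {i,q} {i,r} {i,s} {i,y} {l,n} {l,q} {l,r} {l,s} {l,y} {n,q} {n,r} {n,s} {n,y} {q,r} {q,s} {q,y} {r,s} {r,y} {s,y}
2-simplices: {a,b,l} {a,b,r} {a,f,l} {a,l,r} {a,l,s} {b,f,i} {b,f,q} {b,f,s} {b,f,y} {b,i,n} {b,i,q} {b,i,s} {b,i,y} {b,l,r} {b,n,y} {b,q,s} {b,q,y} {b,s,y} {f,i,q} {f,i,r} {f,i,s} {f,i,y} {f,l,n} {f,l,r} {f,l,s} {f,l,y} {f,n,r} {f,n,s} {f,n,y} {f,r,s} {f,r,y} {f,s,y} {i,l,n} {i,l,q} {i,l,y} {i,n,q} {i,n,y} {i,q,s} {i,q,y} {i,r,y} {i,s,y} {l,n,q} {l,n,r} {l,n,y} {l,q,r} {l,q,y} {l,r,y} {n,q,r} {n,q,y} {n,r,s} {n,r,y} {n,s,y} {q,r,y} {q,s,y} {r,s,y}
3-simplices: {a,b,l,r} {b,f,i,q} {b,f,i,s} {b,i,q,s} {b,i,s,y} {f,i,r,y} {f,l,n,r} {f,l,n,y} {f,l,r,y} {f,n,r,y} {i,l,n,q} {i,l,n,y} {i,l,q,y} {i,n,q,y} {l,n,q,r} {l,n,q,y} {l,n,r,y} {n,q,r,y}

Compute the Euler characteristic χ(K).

χ(K)=4

n_0=10 n_1=43 n_2=55 n_3=18
χ=+10−43+55−18=4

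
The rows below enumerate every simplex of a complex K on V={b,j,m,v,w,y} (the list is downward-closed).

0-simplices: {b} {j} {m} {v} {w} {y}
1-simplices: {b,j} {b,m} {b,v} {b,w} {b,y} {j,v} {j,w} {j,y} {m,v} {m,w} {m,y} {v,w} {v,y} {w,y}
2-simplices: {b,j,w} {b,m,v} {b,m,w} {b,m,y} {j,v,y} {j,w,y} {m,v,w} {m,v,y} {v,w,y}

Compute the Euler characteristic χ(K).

χ(K)=1

n_0=6 n_1=14 n_2=9
χ=+6−14+9=1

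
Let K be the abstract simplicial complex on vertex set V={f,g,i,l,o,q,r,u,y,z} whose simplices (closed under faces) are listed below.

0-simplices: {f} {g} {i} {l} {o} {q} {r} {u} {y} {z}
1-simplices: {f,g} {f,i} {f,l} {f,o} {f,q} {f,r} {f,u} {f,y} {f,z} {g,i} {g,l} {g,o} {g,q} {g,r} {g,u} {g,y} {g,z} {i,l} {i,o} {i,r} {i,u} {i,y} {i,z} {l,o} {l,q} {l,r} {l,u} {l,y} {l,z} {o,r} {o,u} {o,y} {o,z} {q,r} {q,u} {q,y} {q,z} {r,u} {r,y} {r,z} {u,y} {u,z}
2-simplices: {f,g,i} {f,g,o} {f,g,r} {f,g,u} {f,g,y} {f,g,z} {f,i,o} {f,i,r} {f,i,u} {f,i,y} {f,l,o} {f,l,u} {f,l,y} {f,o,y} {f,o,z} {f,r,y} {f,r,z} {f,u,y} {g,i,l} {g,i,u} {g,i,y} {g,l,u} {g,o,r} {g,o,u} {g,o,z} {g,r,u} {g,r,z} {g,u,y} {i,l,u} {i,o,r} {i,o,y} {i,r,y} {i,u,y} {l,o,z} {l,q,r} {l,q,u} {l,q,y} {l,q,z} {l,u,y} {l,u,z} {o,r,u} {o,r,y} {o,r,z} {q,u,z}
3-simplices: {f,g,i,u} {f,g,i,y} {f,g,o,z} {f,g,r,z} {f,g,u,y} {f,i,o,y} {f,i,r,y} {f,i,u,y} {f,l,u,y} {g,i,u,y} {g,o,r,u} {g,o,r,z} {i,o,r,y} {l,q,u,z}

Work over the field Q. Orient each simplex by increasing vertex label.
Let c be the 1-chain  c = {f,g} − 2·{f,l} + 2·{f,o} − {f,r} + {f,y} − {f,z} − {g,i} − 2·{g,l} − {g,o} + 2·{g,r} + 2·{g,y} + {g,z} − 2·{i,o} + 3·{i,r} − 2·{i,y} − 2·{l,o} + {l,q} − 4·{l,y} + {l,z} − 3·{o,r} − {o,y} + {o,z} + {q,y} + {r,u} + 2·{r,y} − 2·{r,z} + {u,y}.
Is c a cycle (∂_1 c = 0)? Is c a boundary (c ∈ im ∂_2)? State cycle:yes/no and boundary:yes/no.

n_0=10 n_1=42 n_2=44 n_3=14  [Q]
∂1: piv[fg,fi,fl,fo,fq,fr,fu,fy,fz] rk=9  ker:gi,gl,go,gq,gr,gu,gy,gz,il,io,ir,iu,iy,iz,lo,lq,lr,lu,ly,lz,or,ou,oy,oz,qr,qu,qy,qz,ru,ry,rz,uy,uz
∂2: piv[fgi,fgo,fgr,fgu,fgy,fgz,fio,fir,fiu,fiy,flo,flu,fly,foy,foz,fry,frz,fuy,gil,glu,gor,gou,gru,loz,lqr,lqu,lqy,lqz,luz] rk=29  ker:giu,giy,goz,grz,guy,ilu,ior,ioy,iry,iuy,luy,oru,ory,orz,quz
∂3: piv[fgiu,fgiy,fgoz,fgrz,fguy,fioy,firy,fiuy,fluy,goru,gorz,iory,lquz] rk=13  ker:giuy
∂1c = 0
c vs im∂2: reduces to 0 ⇒ boundary

cycle:yes boundary:yes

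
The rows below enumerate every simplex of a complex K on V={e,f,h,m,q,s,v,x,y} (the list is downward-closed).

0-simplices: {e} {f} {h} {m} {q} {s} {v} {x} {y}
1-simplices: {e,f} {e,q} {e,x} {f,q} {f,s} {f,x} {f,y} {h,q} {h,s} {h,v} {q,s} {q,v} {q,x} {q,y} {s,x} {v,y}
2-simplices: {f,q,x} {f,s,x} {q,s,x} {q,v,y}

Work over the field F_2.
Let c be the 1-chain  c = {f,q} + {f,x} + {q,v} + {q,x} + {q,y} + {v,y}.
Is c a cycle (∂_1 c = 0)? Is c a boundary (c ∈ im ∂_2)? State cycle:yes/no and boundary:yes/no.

cycle:yes boundary:yes

n_0=9 n_1=16 n_2=4  [Z2]
∂1: piv[ef,eq,ex,fs,fy,hq,hv] rk=7  ker:fq,fx,hs,qs,qv,qx,qy,sx,vy
∂2: piv[fqx,fsx,qsx,qvy] rk=4
∂1c = 0
c vs im∂2: reduces to 0 ⇒ boundary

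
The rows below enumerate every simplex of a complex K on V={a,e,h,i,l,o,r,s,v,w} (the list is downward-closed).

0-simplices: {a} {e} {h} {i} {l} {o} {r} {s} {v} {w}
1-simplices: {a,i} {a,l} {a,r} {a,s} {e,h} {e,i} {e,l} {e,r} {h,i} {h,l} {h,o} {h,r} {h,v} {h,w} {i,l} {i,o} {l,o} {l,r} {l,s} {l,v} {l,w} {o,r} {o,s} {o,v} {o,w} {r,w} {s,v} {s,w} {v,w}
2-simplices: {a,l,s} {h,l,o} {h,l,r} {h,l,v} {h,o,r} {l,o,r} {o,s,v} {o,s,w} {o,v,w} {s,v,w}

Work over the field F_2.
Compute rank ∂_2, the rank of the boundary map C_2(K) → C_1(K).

n_0=10 n_1=29 n_2=10  [Z2]
∂1: piv[ai,al,ar,as,eh,ei,ho,hv,hw] rk=9  ker:el,er,hi,hl,hr,il,io,lo,lr,ls,lv,lw,or,os,ov,ow,rw,sv,sw,vw
∂2: piv[als,hlo,hlr,hlv,hor,osv,osw,ovw] rk=8  ker:lor,svw
rk∂_2=8

rank∂_2=8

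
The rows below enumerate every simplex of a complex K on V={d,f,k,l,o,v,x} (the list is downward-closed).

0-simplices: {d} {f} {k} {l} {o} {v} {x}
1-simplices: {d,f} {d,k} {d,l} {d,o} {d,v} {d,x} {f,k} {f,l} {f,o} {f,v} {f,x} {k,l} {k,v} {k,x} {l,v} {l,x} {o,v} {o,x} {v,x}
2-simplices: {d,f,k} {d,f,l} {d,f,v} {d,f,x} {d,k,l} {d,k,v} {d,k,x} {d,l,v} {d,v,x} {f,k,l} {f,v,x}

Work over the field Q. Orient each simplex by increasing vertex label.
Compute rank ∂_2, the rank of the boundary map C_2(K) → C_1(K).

rank∂_2=9

n_0=7 n_1=19 n_2=11  [Q]
∂1: piv[df,dk,dl,do,dv,dx] rk=6  ker:fk,fl,fo,fv,fx,kl,kv,kx,lv,lx,ov,ox,vx
∂2: piv[dfk,dfl,dfv,dfx,dkl,dkv,dkx,dlv,dvx] rk=9  ker:fkl,fvx
rk∂_2=9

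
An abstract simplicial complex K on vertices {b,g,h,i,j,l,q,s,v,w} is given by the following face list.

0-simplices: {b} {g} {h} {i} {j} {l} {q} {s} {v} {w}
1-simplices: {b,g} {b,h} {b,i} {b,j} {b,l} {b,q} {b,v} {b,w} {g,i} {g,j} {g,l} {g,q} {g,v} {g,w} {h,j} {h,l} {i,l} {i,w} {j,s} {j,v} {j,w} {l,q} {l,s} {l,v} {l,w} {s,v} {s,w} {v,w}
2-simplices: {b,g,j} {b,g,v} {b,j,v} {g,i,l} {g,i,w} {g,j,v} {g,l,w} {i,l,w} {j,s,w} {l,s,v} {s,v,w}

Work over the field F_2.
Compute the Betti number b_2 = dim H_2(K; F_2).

b_2=2

n_0=10 n_1=28 n_2=11  [Z2]
∂1: piv[bg,bh,bi,bj,bl,bq,bv,bw,js] rk=9  ker:gi,gj,gl,gq,gv,gw,hj,hl,il,iw,jv,jw,lq,ls,lv,lw,sv,sw,vw
∂2: piv[bgj,bgv,bjv,gil,giw,glw,jsw,lsv,svw] rk=9  ker:gjv,ilw
b_2=(11−9)−0=2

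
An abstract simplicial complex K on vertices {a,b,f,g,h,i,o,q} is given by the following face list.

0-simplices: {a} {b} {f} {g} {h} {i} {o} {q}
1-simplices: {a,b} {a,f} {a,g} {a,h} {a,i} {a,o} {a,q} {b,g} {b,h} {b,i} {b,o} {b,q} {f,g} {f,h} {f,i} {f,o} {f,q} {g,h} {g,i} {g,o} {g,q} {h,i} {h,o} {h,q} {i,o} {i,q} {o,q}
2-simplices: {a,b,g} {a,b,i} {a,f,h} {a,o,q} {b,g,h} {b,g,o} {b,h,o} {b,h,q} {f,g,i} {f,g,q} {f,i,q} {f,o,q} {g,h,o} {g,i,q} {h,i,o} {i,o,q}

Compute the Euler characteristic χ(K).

χ(K)=-3

n_0=8 n_1=27 n_2=16
χ=+8−27+16=-3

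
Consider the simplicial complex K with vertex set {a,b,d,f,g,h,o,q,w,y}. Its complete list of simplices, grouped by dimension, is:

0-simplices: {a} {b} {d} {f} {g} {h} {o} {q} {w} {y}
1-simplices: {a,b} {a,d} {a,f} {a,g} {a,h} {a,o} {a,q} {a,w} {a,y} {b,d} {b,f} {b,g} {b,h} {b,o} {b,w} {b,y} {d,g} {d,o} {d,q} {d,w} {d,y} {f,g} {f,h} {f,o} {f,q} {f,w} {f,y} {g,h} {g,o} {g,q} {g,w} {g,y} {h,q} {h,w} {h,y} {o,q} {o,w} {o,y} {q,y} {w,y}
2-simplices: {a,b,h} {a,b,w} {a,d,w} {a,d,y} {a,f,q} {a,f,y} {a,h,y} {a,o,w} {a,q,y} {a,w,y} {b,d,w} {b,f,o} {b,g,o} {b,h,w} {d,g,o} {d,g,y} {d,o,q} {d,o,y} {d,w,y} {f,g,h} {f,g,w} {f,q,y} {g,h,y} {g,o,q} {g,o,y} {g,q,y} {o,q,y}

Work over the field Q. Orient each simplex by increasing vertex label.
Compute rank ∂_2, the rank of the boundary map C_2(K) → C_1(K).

n_0=10 n_1=40 n_2=27  [Q]
∂1: piv[ab,ad,af,ag,ah,ao,aq,aw,ay] rk=9  ker:bd,bf,bg,bh,bo,bw,by,dg,do,dq,dw,dy,fg,fh,fo,fq,fw,fy,gh,go,gq,gw,gy,hq,hw,hy,oq,ow,oy,qy,wy
∂2: piv[abh,abw,adw,ady,afq,afy,ahy,aow,aqy,awy,bdw,bfo,bgo,bhw,dgo,dgy,doq,doy,fgh,fgw,ghy,goq,gqy] rk=23  ker:dwy,fqy,goy,oqy
rk∂_2=23

rank∂_2=23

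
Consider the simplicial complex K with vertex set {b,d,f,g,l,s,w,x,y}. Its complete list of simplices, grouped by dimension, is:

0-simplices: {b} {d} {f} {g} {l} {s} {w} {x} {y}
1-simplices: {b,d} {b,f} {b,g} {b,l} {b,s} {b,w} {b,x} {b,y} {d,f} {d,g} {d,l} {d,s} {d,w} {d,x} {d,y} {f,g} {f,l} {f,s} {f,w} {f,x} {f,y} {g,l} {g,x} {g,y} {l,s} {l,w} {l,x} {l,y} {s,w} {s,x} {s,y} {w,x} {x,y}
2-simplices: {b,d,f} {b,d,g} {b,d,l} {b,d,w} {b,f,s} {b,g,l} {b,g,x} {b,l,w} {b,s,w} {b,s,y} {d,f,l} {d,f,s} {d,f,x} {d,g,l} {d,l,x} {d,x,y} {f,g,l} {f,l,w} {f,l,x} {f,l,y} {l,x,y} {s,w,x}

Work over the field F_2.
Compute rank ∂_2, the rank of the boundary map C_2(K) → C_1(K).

rank∂_2=20

n_0=9 n_1=33 n_2=22  [Z2]
∂1: piv[bd,bf,bg,bl,bs,bw,bx,by] rk=8  ker:df,dg,dl,ds,dw,dx,dy,fg,fl,fs,fw,fx,fy,gl,gx,gy,ls,lw,lx,ly,sw,sx,sy,wx,xy
∂2: piv[bdf,bdg,bdl,bdw,bfs,bgl,bgx,blw,bsw,bsy,dfl,dfs,dfx,dlx,dxy,fgl,flw,fly,lxy,swx] rk=20  ker:dgl,flx
rk∂_2=20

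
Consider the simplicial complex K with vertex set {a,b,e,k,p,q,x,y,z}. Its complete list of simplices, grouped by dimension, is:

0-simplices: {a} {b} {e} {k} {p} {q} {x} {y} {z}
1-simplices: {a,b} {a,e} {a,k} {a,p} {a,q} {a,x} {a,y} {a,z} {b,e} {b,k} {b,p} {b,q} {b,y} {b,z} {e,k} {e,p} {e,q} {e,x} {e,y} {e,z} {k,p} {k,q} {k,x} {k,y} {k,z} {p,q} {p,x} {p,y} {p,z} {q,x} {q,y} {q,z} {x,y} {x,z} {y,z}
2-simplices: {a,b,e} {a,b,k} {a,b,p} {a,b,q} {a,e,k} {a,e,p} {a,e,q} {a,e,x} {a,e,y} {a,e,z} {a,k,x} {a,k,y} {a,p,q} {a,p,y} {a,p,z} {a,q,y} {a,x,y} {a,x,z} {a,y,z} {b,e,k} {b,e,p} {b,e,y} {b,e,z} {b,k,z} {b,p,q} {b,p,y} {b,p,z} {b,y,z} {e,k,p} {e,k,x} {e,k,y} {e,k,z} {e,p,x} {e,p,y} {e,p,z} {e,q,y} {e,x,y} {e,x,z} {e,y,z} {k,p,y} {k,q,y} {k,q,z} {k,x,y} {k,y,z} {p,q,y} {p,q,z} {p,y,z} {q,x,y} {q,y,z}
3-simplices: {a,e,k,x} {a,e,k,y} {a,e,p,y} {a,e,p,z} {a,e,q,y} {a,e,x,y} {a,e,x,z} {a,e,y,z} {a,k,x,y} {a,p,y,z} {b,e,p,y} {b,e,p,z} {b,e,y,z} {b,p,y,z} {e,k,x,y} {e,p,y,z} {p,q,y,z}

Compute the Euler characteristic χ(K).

n_0=9 n_1=35 n_2=49 n_3=17
χ=+9−35+49−17=6

χ(K)=6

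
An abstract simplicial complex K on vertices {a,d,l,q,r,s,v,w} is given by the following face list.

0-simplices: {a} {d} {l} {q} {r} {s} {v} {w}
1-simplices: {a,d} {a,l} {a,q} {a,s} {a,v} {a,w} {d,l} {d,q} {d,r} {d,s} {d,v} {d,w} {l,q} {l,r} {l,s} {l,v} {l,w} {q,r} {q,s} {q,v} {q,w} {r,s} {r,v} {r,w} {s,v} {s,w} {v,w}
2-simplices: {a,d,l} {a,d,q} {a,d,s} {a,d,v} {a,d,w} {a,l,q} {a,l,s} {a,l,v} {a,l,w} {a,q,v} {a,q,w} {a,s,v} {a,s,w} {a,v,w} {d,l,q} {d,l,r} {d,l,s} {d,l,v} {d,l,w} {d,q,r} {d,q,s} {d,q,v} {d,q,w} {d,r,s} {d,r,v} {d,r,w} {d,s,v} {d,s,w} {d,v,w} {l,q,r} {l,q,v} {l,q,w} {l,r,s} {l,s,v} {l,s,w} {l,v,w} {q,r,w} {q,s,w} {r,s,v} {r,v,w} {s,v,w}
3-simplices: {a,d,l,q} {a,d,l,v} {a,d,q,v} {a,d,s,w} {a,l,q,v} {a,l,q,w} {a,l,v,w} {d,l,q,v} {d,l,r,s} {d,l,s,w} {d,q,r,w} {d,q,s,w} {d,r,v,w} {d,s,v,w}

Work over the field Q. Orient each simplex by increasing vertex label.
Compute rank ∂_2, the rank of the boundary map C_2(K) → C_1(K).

rank∂_2=20

n_0=8 n_1=27 n_2=41 n_3=14  [Q]
∂1: piv[ad,al,aq,as,av,aw,dr] rk=7  ker:dl,dq,ds,dv,dw,lq,lr,ls,lv,lw,qr,qs,qv,qw,rs,rv,rw,sv,sw,vw
∂2: piv[adl,adq,ads,adv,adw,alq,als,alv,alw,aqv,aqw,asv,asw,avw,dlr,dqr,dqs,drs,drv,drw] rk=20  ker:dlq,dls,dlv,dlw,dqv,dqw,dsv,dsw,dvw,lqr,lqv,lqw,lrs,lsv,lsw,lvw,qrw,qsw,rsv,rvw,svw
∂3: piv[adlq,adlv,adqv,adsw,alqv,alqw,alvw,dlrs,dlsw,dqrw,dqsw,drvw,dsvw] rk=13  ker:dlqv
rk∂_2=20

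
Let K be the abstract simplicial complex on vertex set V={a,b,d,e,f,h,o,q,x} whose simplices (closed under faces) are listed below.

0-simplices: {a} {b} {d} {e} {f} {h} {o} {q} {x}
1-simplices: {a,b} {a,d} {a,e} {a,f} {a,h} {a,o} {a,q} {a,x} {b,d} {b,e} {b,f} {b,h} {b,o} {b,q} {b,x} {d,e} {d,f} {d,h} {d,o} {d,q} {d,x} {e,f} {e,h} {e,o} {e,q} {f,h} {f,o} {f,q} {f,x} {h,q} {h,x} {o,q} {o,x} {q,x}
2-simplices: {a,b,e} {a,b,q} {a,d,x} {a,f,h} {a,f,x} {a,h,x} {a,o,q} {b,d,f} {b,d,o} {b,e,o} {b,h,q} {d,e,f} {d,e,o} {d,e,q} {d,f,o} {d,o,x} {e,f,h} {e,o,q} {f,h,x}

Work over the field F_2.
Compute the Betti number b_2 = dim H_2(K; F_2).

n_0=9 n_1=34 n_2=19  [Z2]
∂1: piv[ab,ad,ae,af,ah,ao,aq,ax] rk=8  ker:bd,be,bf,bh,bo,bq,bx,de,df,dh,do,dq,dx,ef,eh,eo,eq,fh,fo,fq,fx,hq,hx,oq,ox,qx
∂2: piv[abe,abq,adx,afh,afx,ahx,aoq,bdf,bdo,beo,bhq,def,deo,deq,dfo,dox,efh,eoq] rk=18  ker:fhx
b_2=(19−18)−0=1

b_2=1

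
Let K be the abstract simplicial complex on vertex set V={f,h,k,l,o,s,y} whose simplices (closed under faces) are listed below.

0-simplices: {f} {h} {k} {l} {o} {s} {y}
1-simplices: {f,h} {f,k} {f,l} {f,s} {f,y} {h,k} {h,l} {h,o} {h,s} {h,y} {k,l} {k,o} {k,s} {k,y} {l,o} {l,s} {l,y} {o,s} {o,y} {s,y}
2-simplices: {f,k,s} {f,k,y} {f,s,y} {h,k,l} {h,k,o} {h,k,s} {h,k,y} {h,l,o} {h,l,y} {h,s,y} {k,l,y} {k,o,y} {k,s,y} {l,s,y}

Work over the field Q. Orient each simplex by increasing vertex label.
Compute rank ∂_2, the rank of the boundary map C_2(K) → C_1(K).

n_0=7 n_1=20 n_2=14  [Q]
∂1: piv[fh,fk,fl,fs,fy,ho] rk=6  ker:hk,hl,hs,hy,kl,ko,ks,ky,lo,ls,ly,os,oy,sy
∂2: piv[fks,fky,fsy,hkl,hko,hks,hky,hlo,hly,koy,lsy] rk=11  ker:hsy,kly,ksy
rk∂_2=11

rank∂_2=11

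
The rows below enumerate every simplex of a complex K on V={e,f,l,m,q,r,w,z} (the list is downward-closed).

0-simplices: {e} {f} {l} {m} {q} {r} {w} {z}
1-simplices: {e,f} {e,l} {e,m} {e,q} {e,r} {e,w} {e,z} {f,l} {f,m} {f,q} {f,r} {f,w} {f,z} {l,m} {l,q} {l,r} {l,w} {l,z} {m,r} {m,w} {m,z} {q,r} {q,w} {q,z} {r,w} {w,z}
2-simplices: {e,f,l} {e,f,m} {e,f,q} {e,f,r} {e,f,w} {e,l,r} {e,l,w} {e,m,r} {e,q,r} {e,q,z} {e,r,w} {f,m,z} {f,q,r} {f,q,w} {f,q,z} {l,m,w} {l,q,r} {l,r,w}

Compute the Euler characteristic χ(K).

n_0=8 n_1=26 n_2=18
χ=+8−26+18=0

χ(K)=0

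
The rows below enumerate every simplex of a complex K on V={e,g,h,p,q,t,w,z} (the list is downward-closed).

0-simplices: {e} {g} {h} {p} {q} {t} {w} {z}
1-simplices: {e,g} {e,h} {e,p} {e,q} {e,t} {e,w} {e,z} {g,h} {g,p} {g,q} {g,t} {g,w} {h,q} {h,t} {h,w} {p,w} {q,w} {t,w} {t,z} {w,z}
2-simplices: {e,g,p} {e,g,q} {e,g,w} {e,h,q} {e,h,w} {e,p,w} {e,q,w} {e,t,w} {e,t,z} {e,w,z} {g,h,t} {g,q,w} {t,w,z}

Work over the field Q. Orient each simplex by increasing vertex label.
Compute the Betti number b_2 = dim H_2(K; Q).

n_0=8 n_1=20 n_2=13  [Q]
∂1: piv[eg,eh,ep,eq,et,ew,ez] rk=7  ker:gh,gp,gq,gt,gw,hq,ht,hw,pw,qw,tw,tz,wz
∂2: piv[egp,egq,egw,ehq,ehw,epw,eqw,etw,etz,ewz,ght] rk=11  ker:gqw,twz
b_2=(13−11)−0=2

b_2=2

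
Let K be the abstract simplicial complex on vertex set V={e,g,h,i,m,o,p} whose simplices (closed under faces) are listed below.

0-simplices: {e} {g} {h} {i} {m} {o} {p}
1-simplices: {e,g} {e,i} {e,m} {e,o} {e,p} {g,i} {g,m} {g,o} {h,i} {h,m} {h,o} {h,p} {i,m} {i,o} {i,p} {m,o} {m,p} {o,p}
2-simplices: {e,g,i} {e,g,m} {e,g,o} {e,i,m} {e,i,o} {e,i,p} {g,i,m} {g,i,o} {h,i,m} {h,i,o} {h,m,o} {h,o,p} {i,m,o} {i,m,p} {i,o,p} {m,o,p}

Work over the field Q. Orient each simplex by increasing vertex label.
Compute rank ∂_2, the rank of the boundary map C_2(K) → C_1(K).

n_0=7 n_1=18 n_2=16  [Q]
∂1: piv[eg,ei,em,eo,ep,hi] rk=6  ker:gi,gm,go,hm,ho,hp,im,io,ip,mo,mp,op
∂2: piv[egi,egm,ego,eim,eio,eip,him,hio,hmo,hop,imp,iop] rk=12  ker:gim,gio,imo,mop
rk∂_2=12

rank∂_2=12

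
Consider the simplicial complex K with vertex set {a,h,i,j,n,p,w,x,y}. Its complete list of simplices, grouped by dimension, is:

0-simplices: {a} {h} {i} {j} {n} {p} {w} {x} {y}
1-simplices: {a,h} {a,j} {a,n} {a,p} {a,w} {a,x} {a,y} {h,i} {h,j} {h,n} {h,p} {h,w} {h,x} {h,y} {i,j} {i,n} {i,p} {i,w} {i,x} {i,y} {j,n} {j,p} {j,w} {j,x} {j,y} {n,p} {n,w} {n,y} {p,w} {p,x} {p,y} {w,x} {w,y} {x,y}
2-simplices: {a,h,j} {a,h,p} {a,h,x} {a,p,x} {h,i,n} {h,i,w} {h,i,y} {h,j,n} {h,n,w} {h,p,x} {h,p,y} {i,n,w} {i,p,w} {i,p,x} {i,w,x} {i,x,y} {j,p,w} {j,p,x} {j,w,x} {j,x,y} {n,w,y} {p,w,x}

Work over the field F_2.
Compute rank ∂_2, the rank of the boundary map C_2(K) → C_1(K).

n_0=9 n_1=34 n_2=22  [Z2]
∂1: piv[ah,aj,an,ap,aw,ax,ay,hi] rk=8  ker:hj,hn,hp,hw,hx,hy,ij,in,ip,iw,ix,iy,jn,jp,jw,jx,jy,np,nw,ny,pw,px,py,wx,wy,xy
∂2: piv[ahj,ahp,ahx,apx,hin,hiw,hiy,hjn,hnw,hpy,ipw,ipx,iwx,ixy,jpw,jpx,jxy,nwy] rk=18  ker:hpx,inw,jwx,pwx
rk∂_2=18

rank∂_2=18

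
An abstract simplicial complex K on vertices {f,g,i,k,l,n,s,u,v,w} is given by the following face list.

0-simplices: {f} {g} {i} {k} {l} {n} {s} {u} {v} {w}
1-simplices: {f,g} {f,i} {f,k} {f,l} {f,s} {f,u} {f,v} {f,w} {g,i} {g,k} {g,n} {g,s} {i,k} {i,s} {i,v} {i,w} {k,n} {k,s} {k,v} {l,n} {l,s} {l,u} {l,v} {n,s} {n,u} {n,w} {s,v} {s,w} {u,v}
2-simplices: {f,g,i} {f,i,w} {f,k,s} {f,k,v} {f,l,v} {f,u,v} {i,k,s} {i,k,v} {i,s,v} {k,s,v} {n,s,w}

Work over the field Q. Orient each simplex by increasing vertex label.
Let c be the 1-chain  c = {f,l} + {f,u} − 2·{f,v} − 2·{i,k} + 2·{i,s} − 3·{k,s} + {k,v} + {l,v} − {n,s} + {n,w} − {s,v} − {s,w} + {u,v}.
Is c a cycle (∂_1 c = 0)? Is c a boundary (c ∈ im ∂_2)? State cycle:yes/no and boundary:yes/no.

n_0=10 n_1=29 n_2=11  [Q]
∂1: piv[fg,fi,fk,fl,fs,fu,fv,fw,gn] rk=9  ker:gi,gk,gs,ik,is,iv,iw,kn,ks,kv,ln,ls,lu,lv,ns,nu,nw,sv,sw,uv
∂2: piv[fgi,fiw,fks,fkv,flv,fuv,iks,ikv,isv,nsw] rk=10  ker:ksv
∂1c = 0
c vs im∂2: reduces to 0 ⇒ boundary

cycle:yes boundary:yes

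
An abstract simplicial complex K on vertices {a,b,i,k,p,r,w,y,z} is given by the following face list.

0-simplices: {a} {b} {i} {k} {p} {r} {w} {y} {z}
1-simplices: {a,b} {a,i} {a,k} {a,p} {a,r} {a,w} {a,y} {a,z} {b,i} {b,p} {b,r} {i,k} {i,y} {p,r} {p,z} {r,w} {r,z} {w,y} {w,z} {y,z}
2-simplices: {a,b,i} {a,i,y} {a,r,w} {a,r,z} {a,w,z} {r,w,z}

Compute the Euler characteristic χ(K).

χ(K)=-5

n_0=9 n_1=20 n_2=6
χ=+9−20+6=-5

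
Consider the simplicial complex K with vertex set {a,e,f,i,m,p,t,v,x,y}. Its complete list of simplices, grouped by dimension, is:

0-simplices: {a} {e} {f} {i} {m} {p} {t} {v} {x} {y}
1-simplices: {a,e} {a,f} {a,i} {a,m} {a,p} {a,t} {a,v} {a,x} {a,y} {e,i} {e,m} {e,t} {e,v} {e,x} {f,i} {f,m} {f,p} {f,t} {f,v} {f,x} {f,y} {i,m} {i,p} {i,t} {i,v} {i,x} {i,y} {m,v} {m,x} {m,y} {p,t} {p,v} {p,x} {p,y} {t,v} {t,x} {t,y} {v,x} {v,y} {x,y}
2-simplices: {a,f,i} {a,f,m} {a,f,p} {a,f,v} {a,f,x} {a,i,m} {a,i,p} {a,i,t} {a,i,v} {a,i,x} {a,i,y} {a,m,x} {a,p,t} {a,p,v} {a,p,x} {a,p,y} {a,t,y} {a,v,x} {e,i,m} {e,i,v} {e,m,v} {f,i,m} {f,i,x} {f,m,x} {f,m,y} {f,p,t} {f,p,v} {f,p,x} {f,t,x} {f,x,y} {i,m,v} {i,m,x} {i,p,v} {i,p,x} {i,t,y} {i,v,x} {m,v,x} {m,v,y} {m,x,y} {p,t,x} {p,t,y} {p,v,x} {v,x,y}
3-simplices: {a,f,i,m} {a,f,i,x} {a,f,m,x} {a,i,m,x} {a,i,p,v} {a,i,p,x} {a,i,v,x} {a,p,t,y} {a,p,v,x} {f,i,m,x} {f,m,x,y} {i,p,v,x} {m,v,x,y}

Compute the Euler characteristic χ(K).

χ(K)=0

n_0=10 n_1=40 n_2=43 n_3=13
χ=+10−40+43−13=0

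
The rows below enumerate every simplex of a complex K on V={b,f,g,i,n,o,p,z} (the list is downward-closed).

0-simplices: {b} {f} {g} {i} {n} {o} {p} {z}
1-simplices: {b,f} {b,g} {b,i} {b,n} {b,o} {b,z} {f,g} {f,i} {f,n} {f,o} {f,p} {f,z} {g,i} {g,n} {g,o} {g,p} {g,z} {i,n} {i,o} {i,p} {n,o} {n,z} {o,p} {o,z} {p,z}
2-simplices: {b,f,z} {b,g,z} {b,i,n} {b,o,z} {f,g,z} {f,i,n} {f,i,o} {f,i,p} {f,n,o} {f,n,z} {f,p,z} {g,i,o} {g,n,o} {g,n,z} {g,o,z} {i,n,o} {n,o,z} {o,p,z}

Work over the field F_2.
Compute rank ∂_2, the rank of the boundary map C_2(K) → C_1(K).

n_0=8 n_1=25 n_2=18  [Z2]
∂1: piv[bf,bg,bi,bn,bo,bz,fp] rk=7  ker:fg,fi,fn,fo,fz,gi,gn,go,gp,gz,in,io,ip,no,nz,op,oz,pz
∂2: piv[bfz,bgz,bin,boz,fgz,fin,fio,fip,fno,fnz,fpz,gio,gno,gnz,goz,opz] rk=16  ker:ino,noz
rk∂_2=16

rank∂_2=16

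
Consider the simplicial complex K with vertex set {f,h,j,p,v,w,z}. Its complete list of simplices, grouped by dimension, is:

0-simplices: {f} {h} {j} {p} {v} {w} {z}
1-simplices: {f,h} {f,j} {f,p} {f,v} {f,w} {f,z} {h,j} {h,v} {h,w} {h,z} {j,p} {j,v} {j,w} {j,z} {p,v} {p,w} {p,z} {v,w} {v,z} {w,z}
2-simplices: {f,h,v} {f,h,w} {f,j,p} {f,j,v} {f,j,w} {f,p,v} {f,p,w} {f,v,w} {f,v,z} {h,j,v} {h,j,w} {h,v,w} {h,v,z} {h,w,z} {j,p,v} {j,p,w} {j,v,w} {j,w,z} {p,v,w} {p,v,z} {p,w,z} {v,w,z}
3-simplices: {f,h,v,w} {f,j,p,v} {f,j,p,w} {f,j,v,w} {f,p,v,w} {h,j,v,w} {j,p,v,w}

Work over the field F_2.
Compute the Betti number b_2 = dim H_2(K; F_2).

b_2=2

n_0=7 n_1=20 n_2=22 n_3=7  [Z2]
∂1: piv[fh,fj,fp,fv,fw,fz] rk=6  ker:hj,hv,hw,hz,jp,jv,jw,jz,pv,pw,pz,vw,vz,wz
∂2: piv[fhv,fhw,fjp,fjv,fjw,fpv,fpw,fvw,fvz,hjv,hvz,hwz,jwz,pvz] rk=14  ker:hjw,hvw,jpv,jpw,jvw,pvw,pwz,vwz
∂3: piv[fhvw,fjpv,fjpw,fjvw,fpvw,hjvw] rk=6  ker:jpvw
b_2=(22−14)−6=2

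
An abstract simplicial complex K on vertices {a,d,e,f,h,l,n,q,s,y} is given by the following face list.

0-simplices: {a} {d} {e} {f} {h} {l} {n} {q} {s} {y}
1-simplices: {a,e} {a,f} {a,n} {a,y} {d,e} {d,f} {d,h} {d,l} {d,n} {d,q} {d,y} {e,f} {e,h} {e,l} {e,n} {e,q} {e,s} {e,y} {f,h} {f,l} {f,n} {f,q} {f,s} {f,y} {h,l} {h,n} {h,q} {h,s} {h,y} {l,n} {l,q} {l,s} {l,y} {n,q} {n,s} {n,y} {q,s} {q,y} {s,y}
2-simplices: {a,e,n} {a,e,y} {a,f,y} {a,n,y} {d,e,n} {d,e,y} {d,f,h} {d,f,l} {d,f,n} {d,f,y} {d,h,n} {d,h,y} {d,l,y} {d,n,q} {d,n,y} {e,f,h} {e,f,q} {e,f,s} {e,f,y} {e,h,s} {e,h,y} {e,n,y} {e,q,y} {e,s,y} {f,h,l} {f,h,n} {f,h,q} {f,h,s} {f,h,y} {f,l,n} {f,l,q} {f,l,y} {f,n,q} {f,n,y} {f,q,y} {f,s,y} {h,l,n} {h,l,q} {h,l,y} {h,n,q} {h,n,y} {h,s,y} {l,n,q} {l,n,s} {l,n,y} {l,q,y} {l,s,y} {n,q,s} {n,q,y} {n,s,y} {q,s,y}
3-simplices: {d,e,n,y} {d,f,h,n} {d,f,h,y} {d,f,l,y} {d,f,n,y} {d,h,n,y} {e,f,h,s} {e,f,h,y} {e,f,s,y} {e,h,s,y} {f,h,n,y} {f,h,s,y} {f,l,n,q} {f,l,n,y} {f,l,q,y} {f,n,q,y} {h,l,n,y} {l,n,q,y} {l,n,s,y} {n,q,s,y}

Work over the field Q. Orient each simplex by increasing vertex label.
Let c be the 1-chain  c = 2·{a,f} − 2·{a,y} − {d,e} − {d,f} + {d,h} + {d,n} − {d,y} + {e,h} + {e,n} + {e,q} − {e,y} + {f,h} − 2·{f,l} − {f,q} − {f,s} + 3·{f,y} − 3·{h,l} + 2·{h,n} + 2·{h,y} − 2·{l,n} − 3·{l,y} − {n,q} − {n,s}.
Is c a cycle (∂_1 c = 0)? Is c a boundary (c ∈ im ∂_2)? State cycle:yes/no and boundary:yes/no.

cycle:no boundary:no

n_0=10 n_1=39 n_2=51 n_3=20  [Q]
∂1: piv[ae,af,an,ay,de,dh,dl,dq,es] rk=9  ker:df,dn,dy,ef,eh,el,en,eq,ey,fh,fl,fn,fq,fs,fy,hl,hn,hq,hs,hy,ln,lq,ls,ly,nq,ns,ny,qs,qy,sy
∂2: piv[aen,aey,afy,any,den,dey,dfh,dfl,dfn,dfy,dhn,dhy,dly,dnq,efh,efq,efs,efy,ehs,eqy,esy,fhl,fhq,fln,flq,fnq,lns,lsy,nqs] rk=29  ker:dny,ehy,eny,fhn,fhs,fhy,fly,fny,fqy,fsy,hln,hlq,hly,hnq,hny,hsy,lnq,lny,lqy,nqy,nsy,qsy
∂3: piv[deny,dfhn,dfhy,dfly,dfny,dhny,efhs,efhy,efsy,ehsy,flnq,flny,flqy,fnqy,hlny,lnsy,nqsy] rk=17  ker:fhny,fhsy,lnqy
∂1c = {d} − 3·{e} + {f} + 2·{h} + 4·{n} − {q} − 2·{s} − 2·{y}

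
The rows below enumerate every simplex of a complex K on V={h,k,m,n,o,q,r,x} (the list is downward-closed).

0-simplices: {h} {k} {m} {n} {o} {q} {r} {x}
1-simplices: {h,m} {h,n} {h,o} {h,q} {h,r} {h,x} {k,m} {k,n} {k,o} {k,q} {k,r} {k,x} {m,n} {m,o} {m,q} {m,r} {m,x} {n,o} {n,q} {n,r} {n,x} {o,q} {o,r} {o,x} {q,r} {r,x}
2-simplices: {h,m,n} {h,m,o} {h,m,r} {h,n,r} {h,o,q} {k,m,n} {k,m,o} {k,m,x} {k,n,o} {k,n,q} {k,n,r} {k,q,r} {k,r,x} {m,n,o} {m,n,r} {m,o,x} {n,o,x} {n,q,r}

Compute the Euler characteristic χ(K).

n_0=8 n_1=26 n_2=18
χ=+8−26+18=0

χ(K)=0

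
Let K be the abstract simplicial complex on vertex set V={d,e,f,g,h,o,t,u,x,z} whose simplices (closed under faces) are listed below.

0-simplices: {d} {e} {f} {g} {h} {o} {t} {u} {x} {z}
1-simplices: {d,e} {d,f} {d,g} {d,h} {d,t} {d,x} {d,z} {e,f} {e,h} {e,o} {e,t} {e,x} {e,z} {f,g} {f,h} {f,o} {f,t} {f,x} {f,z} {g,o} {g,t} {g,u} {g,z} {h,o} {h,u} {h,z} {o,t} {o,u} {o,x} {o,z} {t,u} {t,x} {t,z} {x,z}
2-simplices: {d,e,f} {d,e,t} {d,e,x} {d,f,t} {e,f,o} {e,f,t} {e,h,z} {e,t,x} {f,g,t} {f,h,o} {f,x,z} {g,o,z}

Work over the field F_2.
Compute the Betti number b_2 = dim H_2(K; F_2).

n_0=10 n_1=34 n_2=12  [Z2]
∂1: piv[de,df,dg,dh,dt,dx,dz,eo,gu] rk=9  ker:ef,eh,et,ex,ez,fg,fh,fo,ft,fx,fz,go,gt,gz,ho,hu,hz,ot,ou,ox,oz,tu,tx,tz,xz
∂2: piv[def,det,dex,dft,efo,ehz,etx,fgt,fho,fxz,goz] rk=11  ker:eft
b_2=(12−11)−0=1

b_2=1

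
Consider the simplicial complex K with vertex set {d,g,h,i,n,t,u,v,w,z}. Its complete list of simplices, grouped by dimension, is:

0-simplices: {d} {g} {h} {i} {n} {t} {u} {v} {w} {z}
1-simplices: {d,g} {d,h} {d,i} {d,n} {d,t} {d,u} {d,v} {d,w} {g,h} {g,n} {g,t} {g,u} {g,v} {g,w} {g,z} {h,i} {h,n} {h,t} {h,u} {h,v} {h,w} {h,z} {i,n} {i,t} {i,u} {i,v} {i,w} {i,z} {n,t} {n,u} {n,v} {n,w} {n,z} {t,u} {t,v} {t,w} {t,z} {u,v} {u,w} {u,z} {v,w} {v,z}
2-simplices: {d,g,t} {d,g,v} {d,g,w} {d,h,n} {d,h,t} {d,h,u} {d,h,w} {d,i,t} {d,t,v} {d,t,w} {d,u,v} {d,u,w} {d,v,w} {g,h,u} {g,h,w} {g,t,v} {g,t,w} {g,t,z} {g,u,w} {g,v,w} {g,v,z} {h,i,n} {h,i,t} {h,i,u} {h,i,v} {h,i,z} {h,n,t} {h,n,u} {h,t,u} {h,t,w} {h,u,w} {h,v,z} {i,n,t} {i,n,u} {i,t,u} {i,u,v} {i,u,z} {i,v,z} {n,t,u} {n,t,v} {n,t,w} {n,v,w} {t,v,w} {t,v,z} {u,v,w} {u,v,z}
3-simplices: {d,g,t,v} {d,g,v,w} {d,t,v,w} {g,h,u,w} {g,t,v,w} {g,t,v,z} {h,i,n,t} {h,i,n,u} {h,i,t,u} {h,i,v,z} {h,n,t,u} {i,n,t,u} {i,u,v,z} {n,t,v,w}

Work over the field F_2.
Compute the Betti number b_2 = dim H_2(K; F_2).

b_2=3

n_0=10 n_1=42 n_2=46 n_3=14  [Z2]
∂1: piv[dg,dh,di,dn,dt,du,dv,dw,gz] rk=9  ker:gh,gn,gt,gu,gv,gw,hi,hn,ht,hu,hv,hw,hz,in,it,iu,iv,iw,iz,nt,nu,nv,nw,nz,tu,tv,tw,tz,uv,uw,uz,vw,vz
∂2: piv[dgt,dgv,dgw,dhn,dht,dhu,dhw,dit,dtv,dtw,duv,duw,dvw,ghu,ghw,gtz,gvz,hin,hit,hiu,hiv,hiz,hnt,hnu,htu,hvz,iuv,iuz,ntv,ntw] rk=30  ker:gtv,gtw,guw,gvw,htw,huw,int,inu,itu,ivz,ntu,nvw,tvw,tvz,uvw,uvz
∂3: piv[dgtv,dgvw,dtvw,ghuw,gtvw,gtvz,hint,hinu,hitu,hivz,hntu,iuvz,ntvw] rk=13  ker:intu
b_2=(46−30)−13=3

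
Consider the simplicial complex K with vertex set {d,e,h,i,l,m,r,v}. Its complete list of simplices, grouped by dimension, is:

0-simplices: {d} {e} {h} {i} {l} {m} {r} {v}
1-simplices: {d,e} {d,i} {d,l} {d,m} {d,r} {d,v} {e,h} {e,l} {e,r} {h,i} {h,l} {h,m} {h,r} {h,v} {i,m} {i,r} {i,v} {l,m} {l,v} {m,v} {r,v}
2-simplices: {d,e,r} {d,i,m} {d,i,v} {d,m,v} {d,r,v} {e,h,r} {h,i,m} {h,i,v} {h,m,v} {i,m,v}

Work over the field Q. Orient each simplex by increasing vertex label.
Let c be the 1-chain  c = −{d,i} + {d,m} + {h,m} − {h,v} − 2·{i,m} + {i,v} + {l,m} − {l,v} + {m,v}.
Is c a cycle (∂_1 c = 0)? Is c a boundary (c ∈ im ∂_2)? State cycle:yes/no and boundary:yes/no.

n_0=8 n_1=21 n_2=10  [Q]
∂1: piv[de,di,dl,dm,dr,dv,eh] rk=7  ker:el,er,hi,hl,hm,hr,hv,im,ir,iv,lm,lv,mv,rv
∂2: piv[der,dim,div,dmv,drv,ehr,him,hiv] rk=8  ker:hmv,imv
∂1c = 0
c vs im∂2: residual ≠ 0 ⇒ not boundary

cycle:yes boundary:no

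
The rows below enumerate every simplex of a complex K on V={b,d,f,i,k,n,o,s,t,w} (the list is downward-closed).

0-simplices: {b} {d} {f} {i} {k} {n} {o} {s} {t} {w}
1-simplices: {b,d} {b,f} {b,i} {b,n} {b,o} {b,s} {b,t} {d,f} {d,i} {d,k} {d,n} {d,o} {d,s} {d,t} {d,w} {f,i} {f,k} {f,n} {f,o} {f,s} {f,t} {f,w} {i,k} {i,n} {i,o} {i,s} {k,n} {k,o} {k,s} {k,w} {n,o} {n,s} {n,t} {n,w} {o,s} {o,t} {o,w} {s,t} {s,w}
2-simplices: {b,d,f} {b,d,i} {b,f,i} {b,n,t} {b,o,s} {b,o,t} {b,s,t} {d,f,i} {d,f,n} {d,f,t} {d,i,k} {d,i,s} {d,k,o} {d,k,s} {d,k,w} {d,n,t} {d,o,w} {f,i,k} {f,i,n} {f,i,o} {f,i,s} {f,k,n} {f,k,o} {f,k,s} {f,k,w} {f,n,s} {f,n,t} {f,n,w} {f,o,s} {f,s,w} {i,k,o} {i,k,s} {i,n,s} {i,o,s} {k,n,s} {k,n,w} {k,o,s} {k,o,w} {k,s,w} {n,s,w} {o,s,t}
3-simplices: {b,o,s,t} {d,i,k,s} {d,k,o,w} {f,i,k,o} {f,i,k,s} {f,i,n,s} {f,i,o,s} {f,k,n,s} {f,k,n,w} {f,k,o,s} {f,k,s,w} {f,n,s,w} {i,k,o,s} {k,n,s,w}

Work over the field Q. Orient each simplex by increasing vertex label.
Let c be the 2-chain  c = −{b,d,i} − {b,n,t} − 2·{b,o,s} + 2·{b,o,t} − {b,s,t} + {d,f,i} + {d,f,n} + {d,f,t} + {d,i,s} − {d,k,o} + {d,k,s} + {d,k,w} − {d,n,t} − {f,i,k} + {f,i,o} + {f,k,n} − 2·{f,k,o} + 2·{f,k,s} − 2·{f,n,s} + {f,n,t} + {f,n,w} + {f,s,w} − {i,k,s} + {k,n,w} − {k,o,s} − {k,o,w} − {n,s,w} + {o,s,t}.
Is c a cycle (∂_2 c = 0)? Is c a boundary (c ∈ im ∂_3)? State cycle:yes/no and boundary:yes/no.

cycle:no boundary:no

n_0=10 n_1=39 n_2=41 n_3=14  [Q]
∂1: piv[bd,bf,bi,bn,bo,bs,bt,dk,dw] rk=9  ker:df,di,dn,do,ds,dt,fi,fk,fn,fo,fs,ft,fw,ik,in,io,is,kn,ko,ks,kw,no,ns,nt,nw,os,ot,ow,st,sw
∂2: piv[bdf,bdi,bfi,bnt,bos,bot,bst,dfn,dft,dik,dis,dko,dks,dkw,dnt,dow,fik,fin,fio,fis,fkn,fko,fkw,fns,fnw,fos,fsw] rk=27  ker:dfi,fks,fnt,iko,iks,ins,ios,kns,knw,kos,kow,ksw,nsw,ost
∂3: piv[bost,diks,dkow,fiko,fiks,fins,fios,fkns,fknw,fkos,fksw,fnsw] rk=12  ker:ikos,knsw
∂2c = −{b,d} + {b,i} − {b,n} + {b,s} + 3·{d,f} − {d,i} + {d,k} − 2·{d,n} + {d,o} − 2·{d,s} − {d,w} + {f,i} + 2·{f,k} + {f,o} + {f,s} − 2·{f,w} − 2·{i,k} + {i,o} + 2·{i,s} + 2·{k,n} − 5·{k,o} + 3·{k,s} + {k,w} − 3·{n,s} − {n,t} + 3·{n,w} − 2·{o,s} + {o,t} − {o,w}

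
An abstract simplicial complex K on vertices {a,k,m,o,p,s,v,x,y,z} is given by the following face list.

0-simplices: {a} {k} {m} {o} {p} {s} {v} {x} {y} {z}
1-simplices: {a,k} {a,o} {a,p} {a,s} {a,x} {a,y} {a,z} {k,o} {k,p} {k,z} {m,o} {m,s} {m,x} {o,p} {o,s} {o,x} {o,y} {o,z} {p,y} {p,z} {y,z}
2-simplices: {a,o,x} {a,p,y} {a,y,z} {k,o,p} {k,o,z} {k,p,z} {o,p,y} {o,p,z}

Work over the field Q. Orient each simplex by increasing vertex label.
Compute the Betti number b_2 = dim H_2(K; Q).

n_0=10 n_1=21 n_2=8  [Q]
∂1: piv[ak,ao,ap,as,ax,ay,az,mo] rk=8  ker:ko,kp,kz,ms,mx,op,os,ox,oy,oz,py,pz,yz
∂2: piv[aox,apy,ayz,kop,koz,kpz,opy] rk=7  ker:opz
b_2=(8−7)−0=1

b_2=1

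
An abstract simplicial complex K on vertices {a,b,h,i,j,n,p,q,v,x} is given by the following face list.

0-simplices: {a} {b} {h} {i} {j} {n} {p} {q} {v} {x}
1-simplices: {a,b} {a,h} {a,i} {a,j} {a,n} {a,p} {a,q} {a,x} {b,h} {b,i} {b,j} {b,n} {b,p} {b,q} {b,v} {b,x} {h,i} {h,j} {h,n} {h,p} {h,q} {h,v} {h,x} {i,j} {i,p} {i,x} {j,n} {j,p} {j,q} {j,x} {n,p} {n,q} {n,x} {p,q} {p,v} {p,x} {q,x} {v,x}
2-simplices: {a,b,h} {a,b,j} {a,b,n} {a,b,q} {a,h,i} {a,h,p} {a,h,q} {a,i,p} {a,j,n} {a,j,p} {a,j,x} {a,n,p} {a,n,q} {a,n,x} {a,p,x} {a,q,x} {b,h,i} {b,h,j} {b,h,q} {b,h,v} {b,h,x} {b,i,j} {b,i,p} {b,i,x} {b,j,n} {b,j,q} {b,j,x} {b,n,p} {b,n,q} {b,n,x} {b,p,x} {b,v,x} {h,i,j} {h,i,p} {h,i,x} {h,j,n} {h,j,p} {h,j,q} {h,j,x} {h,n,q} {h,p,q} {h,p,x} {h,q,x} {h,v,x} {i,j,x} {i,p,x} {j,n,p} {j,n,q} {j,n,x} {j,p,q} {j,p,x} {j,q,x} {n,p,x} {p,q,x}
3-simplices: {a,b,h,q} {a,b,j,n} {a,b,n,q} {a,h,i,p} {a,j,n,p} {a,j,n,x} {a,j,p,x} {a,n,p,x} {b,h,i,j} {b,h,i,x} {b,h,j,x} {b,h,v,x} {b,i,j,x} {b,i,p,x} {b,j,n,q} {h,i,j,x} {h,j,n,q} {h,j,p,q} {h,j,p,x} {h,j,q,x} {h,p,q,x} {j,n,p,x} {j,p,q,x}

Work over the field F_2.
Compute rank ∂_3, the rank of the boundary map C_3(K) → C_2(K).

rank∂_3=20

n_0=10 n_1=38 n_2=54 n_3=23  [Z2]
∂1: piv[ab,ah,ai,aj,an,ap,aq,ax,bv] rk=9  ker:bh,bi,bj,bn,bp,bq,bx,hi,hj,hn,hp,hq,hv,hx,ij,ip,ix,jn,jp,jq,jx,np,nq,nx,pq,pv,px,qx,vx
∂2: piv[abh,abj,abn,abq,ahi,ahp,ahq,aip,ajn,ajp,ajx,anp,anq,anx,apx,aqx,bhi,bhj,bhv,bhx,bij,bip,bix,bjq,bjx,bvx,hjn,hpq] rk=28  ker:bhq,bjn,bnp,bnq,bnx,bpx,hij,hip,hix,hjp,hjq,hjx,hnq,hpx,hqx,hvx,ijx,ipx,jnp,jnq,jnx,jpq,jpx,jqx,npx,pqx
∂3: piv[abhq,abjn,abnq,ahip,ajnp,ajnx,ajpx,anpx,bhij,bhix,bhjx,bhvx,bijx,bipx,bjnq,hjnq,hjpq,hjpx,hjqx,hpqx] rk=20  ker:hijx,jnpx,jpqx
rk∂_3=20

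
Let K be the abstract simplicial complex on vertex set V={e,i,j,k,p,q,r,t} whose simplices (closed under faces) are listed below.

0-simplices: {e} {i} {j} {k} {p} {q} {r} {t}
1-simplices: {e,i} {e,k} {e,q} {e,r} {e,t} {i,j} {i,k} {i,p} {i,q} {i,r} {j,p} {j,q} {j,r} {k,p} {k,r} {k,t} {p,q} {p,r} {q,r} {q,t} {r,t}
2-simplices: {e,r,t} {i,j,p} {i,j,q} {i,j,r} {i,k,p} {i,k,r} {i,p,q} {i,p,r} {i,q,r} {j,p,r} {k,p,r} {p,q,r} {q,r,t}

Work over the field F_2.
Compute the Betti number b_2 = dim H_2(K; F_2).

b_2=3

n_0=8 n_1=21 n_2=13  [Z2]
∂1: piv[ei,ek,eq,er,et,ij,ip] rk=7  ker:ik,iq,ir,jp,jq,jr,kp,kr,kt,pq,pr,qr,qt,rt
∂2: piv[ert,ijp,ijq,ijr,ikp,ikr,ipq,ipr,iqr,qrt] rk=10  ker:jpr,kpr,pqr
b_2=(13−10)−0=3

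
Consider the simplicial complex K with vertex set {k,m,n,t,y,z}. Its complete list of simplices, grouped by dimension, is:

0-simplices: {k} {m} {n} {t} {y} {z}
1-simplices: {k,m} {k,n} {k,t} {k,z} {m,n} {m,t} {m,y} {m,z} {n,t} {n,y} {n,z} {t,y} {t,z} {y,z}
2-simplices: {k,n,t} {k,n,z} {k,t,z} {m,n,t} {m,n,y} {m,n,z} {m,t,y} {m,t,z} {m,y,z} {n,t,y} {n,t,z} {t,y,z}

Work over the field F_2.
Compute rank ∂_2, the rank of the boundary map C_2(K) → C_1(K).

rank∂_2=8

n_0=6 n_1=14 n_2=12  [Z2]
∂1: piv[km,kn,kt,kz,my] rk=5  ker:mn,mt,mz,nt,ny,nz,ty,tz,yz
∂2: piv[knt,knz,ktz,mnt,mny,mnz,mty,myz] rk=8  ker:mtz,nty,ntz,tyz
rk∂_2=8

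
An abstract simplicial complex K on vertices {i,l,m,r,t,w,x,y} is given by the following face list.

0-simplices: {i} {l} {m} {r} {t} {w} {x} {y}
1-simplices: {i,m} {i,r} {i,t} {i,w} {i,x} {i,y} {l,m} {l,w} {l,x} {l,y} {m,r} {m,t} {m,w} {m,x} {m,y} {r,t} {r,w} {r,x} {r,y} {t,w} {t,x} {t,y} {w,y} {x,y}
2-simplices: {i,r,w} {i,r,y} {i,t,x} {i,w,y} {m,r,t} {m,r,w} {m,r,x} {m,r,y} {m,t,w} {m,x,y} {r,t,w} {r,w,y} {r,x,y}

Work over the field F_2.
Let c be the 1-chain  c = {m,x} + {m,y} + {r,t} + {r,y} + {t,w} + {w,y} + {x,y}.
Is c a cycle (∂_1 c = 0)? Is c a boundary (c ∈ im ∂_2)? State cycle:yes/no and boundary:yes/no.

n_0=8 n_1=24 n_2=13  [Z2]
∂1: piv[im,ir,it,iw,ix,iy,lm] rk=7  ker:lw,lx,ly,mr,mt,mw,mx,my,rt,rw,rx,ry,tw,tx,ty,wy,xy
∂2: piv[irw,iry,itx,iwy,mrt,mrw,mrx,mry,mtw,mxy] rk=10  ker:rtw,rwy,rxy
∂1c = 0
c vs im∂2: reduces to 0 ⇒ boundary

cycle:yes boundary:yes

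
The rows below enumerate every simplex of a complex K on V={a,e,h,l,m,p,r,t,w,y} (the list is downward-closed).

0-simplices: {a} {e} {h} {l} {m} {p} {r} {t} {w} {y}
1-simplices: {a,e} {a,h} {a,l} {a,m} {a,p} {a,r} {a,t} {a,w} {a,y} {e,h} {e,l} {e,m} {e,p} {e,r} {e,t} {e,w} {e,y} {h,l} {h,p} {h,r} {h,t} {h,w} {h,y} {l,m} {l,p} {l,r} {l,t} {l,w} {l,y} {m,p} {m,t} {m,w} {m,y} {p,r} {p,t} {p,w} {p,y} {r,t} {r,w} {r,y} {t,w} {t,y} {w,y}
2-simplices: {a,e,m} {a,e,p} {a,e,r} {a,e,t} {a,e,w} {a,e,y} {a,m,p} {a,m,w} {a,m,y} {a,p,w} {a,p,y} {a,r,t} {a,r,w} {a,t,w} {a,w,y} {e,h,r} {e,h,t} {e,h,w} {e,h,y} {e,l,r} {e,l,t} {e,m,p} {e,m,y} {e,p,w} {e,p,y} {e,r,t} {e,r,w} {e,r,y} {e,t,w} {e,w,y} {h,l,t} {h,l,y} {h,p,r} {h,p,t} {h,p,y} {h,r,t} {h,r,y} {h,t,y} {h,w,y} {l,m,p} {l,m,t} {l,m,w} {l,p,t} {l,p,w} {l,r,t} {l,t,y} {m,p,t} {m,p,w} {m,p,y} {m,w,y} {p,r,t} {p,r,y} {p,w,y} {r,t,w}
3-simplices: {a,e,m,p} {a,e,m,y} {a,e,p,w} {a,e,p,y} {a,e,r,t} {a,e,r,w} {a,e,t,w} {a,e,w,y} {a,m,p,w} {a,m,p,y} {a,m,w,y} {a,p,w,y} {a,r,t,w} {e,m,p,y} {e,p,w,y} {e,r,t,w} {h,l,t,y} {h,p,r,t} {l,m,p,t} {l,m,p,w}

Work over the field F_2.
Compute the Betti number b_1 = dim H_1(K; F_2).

b_1=2

n_0=10 n_1=43 n_2=54 n_3=20  [Z2]
∂1: piv[ae,ah,al,am,ap,ar,at,aw,ay] rk=9  ker:eh,el,em,ep,er,et,ew,ey,hl,hp,hr,ht,hw,hy,lm,lp,lr,lt,lw,ly,mp,mt,mw,my,pr,pt,pw,py,rt,rw,ry,tw,ty,wy
∂2: piv[aem,aep,aer,aet,aew,aey,amp,amw,amy,apw,apy,art,arw,atw,awy,ehr,eht,ehw,ehy,elr,elt,ery,hlt,hly,hpr,hpt,hpy,hty,lmp,lmt,lmw,lpt] rk=32  ker:emp,emy,epw,epy,ert,erw,etw,ewy,hrt,hry,hwy,lpw,lrt,lty,mpt,mpw,mpy,mwy,prt,pry,pwy,rtw
∂3: piv[aemp,aemy,aepw,aepy,aert,aerw,aetw,aewy,ampw,ampy,amwy,apwy,artw,hlty,hprt,lmpt,lmpw] rk=17  ker:empy,epwy,ertw
b_1=(43−9)−32=2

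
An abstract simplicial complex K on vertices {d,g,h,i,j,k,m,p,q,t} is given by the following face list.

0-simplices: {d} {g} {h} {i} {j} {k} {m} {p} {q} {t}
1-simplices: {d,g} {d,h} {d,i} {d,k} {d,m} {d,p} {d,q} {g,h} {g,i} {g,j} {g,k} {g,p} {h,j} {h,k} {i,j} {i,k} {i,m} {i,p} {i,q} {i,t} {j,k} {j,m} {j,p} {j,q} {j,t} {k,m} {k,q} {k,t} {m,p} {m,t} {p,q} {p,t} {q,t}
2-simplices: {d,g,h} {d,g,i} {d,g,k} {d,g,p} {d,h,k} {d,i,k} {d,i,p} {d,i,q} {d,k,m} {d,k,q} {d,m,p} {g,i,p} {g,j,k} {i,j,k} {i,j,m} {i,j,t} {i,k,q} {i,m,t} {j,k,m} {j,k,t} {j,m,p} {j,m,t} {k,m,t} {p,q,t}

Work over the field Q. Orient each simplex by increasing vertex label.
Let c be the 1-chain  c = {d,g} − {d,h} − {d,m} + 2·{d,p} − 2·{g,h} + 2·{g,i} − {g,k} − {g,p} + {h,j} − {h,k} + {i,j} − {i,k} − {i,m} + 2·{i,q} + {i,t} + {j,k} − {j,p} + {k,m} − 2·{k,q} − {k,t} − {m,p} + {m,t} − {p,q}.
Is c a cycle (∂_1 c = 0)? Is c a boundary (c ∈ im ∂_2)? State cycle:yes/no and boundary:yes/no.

n_0=10 n_1=33 n_2=24  [Q]
∂1: piv[dg,dh,di,dk,dm,dp,dq,gj,it] rk=9  ker:gh,gi,gk,gp,hj,hk,ij,ik,im,ip,iq,jk,jm,jp,jq,jt,km,kq,kt,mp,mt,pq,pt,qt
∂2: piv[dgh,dgi,dgk,dgp,dhk,dik,dip,diq,dkm,dkq,dmp,gjk,ijk,ijm,ijt,imt,jkm,jkt,jmp,pqt] rk=20  ker:gip,ikq,jmt,kmt
∂1c = −{d} + 3·{g} − 3·{h} + 2·{j} − {m} − {q} + {t}

cycle:no boundary:no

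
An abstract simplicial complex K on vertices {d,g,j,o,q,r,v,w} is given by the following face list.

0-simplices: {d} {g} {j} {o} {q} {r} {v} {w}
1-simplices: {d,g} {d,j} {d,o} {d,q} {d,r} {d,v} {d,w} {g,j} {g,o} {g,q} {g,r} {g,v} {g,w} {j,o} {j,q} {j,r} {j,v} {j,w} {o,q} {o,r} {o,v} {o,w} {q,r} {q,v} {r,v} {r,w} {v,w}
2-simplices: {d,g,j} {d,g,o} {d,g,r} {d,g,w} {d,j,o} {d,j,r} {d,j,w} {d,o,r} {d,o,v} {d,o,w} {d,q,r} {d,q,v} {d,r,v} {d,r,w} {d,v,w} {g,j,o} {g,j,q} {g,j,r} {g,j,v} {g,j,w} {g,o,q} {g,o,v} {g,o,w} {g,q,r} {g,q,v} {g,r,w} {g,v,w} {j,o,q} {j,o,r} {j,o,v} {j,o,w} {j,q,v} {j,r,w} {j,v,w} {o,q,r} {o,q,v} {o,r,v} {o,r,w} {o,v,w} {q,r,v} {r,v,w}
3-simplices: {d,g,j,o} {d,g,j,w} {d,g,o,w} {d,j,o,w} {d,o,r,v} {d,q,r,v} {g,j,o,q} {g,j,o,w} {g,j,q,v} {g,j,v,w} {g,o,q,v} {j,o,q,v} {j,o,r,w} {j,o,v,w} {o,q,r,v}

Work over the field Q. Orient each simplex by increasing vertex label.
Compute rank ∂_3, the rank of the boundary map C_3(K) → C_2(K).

rank∂_3=14

n_0=8 n_1=27 n_2=41 n_3=15  [Q]
∂1: piv[dg,dj,do,dq,dr,dv,dw] rk=7  ker:gj,go,gq,gr,gv,gw,jo,jq,jr,jv,jw,oq,or,ov,ow,qr,qv,rv,rw,vw
∂2: piv[dgj,dgo,dgr,dgw,djo,djr,djw,dor,dov,dow,dqr,dqv,drv,drw,dvw,gjq,gjv,goq,gov,gqr] rk=20  ker:gjo,gjr,gjw,gow,gqv,grw,gvw,joq,jor,jov,jow,jqv,jrw,jvw,oqr,oqv,orv,orw,ovw,qrv,rvw
∂3: piv[dgjo,dgjw,dgow,djow,dorv,dqrv,gjoq,gjqv,gjvw,goqv,joqv,jorw,jovw,oqrv] rk=14  ker:gjow
rk∂_3=14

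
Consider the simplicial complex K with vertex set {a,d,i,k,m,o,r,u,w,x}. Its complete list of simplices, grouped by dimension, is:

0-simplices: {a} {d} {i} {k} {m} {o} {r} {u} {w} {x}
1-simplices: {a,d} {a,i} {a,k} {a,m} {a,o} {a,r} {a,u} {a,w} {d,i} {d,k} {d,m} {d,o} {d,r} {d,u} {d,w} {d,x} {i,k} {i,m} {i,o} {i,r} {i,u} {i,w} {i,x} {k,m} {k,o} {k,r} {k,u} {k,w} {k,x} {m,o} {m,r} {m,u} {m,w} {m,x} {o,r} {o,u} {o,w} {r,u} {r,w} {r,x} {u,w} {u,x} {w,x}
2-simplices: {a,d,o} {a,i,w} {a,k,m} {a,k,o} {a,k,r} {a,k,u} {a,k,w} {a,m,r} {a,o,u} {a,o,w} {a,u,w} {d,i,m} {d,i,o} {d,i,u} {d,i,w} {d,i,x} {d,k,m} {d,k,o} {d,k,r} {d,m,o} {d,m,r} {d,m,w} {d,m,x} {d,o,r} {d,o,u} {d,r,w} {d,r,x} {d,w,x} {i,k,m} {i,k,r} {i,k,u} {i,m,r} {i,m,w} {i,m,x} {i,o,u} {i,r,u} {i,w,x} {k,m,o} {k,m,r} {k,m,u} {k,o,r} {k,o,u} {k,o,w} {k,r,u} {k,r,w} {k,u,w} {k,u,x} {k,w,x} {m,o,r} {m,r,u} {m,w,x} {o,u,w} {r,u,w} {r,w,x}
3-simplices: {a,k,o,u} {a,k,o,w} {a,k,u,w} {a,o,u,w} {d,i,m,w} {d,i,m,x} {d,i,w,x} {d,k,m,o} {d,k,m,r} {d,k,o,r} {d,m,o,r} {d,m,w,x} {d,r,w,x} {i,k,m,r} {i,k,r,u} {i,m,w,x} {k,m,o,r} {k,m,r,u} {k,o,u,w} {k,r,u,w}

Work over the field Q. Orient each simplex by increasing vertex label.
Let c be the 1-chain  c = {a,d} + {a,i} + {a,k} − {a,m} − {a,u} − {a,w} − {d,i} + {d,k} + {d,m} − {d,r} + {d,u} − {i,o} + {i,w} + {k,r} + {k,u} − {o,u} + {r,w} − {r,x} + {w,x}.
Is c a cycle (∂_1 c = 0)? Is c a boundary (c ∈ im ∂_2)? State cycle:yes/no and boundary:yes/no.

cycle:yes boundary:yes

n_0=10 n_1=43 n_2=54 n_3=20  [Q]
∂1: piv[ad,ai,ak,am,ao,ar,au,aw,dx] rk=9  ker:di,dk,dm,do,dr,du,dw,ik,im,io,ir,iu,iw,ix,km,ko,kr,ku,kw,kx,mo,mr,mu,mw,mx,or,ou,ow,ru,rw,rx,uw,ux,wx
∂2: piv[ado,aiw,akm,ako,akr,aku,akw,amr,aou,aow,auw,dim,dio,diu,diw,dix,dkm,dko,dkr,dmo,dmw,dmx,dor,dou,drw,drx,dwx,ikm,ikr,iru,kmu,krw,kux,kwx] rk=34  ker:dmr,iku,imr,imw,imx,iou,iwx,kmo,kmr,kor,kou,kow,kru,kuw,mor,mru,mwx,ouw,ruw,rwx
∂3: piv[akou,akow,akuw,aouw,dimw,dimx,diwx,dkmo,dkmr,dkor,dmor,dmwx,drwx,ikmr,ikru,kmru,kruw] rk=17  ker:imwx,kmor,kouw
∂1c = 0
c vs im∂2: reduces to 0 ⇒ boundary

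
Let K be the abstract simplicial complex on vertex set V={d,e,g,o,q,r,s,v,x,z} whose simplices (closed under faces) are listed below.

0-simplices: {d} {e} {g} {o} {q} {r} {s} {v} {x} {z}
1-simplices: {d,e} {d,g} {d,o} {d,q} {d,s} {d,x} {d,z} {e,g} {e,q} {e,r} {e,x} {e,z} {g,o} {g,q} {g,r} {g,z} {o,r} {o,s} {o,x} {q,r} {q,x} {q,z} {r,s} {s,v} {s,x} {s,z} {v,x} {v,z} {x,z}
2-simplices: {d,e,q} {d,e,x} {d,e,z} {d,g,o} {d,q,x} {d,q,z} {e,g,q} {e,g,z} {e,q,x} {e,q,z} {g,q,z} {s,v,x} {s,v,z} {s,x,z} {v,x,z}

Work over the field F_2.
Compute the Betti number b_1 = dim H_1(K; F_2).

n_0=10 n_1=29 n_2=15  [Z2]
∂1: piv[de,dg,do,dq,ds,dx,dz,er,sv] rk=9  ker:eg,eq,ex,ez,go,gq,gr,gz,or,os,ox,qr,qx,qz,rs,sx,sz,vx,vz,xz
∂2: piv[deq,dex,dez,dgo,dqx,dqz,egq,egz,svx,svz,sxz] rk=11  ker:eqx,eqz,gqz,vxz
b_1=(29−9)−11=9

b_1=9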